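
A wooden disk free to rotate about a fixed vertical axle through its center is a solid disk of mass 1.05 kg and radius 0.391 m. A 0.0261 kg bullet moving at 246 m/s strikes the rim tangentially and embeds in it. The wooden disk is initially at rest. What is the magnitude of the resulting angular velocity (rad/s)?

The axle reaction passes through the axle and exerts no torque about it; angular momentum about the axle is conserved through the impact.
I_p = ½(1.05)(0.391)² = 0.08026 kg·m². Taking the sense of the bullet's angular momentum as positive, L_{bullet} = m v R = (0.0261)(246)(0.391) = 2.510 kg·m²/s.
L_i = 0 + 2.510 = 2.510 kg·m²/s.
After sticking, I_f = I_p + m R² = 0.08026 + (0.0261)(0.391)² = 0.08425 kg·m².
ω_f = L_i / I_f = 2.510 / 0.08425 = 29.80 rad/s.

|ω_f| ≈ 29.8 rad/s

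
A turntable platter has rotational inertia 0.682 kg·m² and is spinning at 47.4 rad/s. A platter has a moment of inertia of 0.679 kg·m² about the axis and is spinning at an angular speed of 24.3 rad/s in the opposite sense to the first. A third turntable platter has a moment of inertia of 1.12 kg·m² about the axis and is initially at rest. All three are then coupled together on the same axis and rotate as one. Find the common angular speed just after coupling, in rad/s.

|ω_f| ≈ 6.38 rad/s

No external torque acts about the common axis, so total angular momentum is conserved.
Taking A's sense as positive: L = (0.6820)(47.4) − (0.6790)(24.3) = 15.83 kg·m²·rad/s.
Combined I = 0.6820 + 0.6790 + 1.120 = 2.481 kg·m².
ω_f = L / I = 15.83 / 2.481 = 6.379 rad/s.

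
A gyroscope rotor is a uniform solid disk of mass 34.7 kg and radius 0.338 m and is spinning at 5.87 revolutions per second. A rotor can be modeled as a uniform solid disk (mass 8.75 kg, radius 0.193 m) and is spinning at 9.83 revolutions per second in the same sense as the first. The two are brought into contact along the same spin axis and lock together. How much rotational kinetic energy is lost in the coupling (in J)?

ΔKE lost ≈ 46.6 J

The coupling torques are internal; angular momentum about the shared axis is conserved.
Moments of inertia: I_A = ½(34.7)(0.338)² = 1.982 kg·m²; I_B = ½(8.75)(0.193)² = 0.1630 kg·m².
Taking A's sense as positive: L = (1.982)(5.87) + (0.1630)(9.83) = 13.24 kg·m²·rev/s.
Combined I = 1.982 + 0.1630 = 2.145 kg·m².
ω_f = L / I = 13.24 / 2.145 = 6.171 rev/s.
KE_i = ½ΣIω² = 1659 J; KE_f = ½(2.145)(38.77)² = 1612 J.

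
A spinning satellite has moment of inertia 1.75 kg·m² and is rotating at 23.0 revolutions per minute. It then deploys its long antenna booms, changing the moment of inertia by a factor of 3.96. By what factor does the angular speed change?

With no external torque about the axis, L is conserved: I₁ω₁ = I₂ω₂.
I₂ = 3.96 × 1.75 = 6.930 kg·m².
ω₂/ω₁ = I₁/I₂ = 1.750 / 6.930 = 0.2525.

ω₂/ω₁ ≈ 0.253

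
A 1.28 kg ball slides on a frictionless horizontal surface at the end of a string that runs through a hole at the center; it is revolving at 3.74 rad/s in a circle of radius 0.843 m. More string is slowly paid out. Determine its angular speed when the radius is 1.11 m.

ω₂ ≈ 2.16 rad/s

No torque about the axis ⇒ m r₁² ω₁ = m r₂² ω₂.
ω₂ = ω₁ (r₁/r₂)² = (3.74)(0.843/1.11)² = 2.157 rad/s.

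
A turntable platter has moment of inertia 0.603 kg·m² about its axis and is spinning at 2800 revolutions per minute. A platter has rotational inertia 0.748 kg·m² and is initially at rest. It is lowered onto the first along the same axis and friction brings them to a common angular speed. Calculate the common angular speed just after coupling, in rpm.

No external torque acts about the common axis, so total angular momentum is conserved.
Taking A's sense as positive: L = (0.6030)(2800) = 1688 kg·m²·rpm.
Combined I = 0.6030 + 0.7480 = 1.351 kg·m².
ω_f = L / I = 1688 / 1.351 = 1250 rpm.

|ω_f| ≈ 1250 rpm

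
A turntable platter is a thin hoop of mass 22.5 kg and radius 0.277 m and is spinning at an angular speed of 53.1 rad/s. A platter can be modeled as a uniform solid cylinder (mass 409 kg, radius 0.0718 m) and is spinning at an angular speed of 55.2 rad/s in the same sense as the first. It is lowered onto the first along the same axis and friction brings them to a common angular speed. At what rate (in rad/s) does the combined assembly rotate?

|ω_f| ≈ 53.9 rad/s

No external torque acts about the common axis, so total angular momentum is conserved.
Moments of inertia: I_A = (22.5)(0.277)² = 1.726 kg·m²; I_B = ½(409)(0.0718)² = 1.054 kg·m².
Taking A's sense as positive: L = (1.726)(53.1) + (1.054)(55.2) = 149.9 kg·m²·rad/s.
Combined I = 1.726 + 1.054 = 2.781 kg·m².
ω_f = L / I = 149.9 / 2.781 = 53.90 rad/s.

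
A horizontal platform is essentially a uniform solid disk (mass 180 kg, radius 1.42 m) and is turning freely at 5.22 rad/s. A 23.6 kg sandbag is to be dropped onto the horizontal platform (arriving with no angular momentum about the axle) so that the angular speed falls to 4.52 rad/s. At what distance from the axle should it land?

No external torque acts about the axle; L_before = L_after.
I_p = ½(180)(1.42)² = 181.5 kg·m².
I_p ω_i = (I_p + m r²) ω_f ⇒ m r² = I_p(ω_i/ω_f − 1) = 181.5(5.22/4.52 − 1) = 28.10 kg·m².
r = √(28.10/23.6) = 1.091 m.

r ≈ 1.09 m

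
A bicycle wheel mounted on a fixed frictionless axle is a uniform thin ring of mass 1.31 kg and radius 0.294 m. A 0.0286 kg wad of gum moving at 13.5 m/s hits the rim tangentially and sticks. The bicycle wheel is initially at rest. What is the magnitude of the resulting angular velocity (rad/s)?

The axle reaction passes through the axle and exerts no torque about it; angular momentum about the axle is conserved through the impact.
I_p = (1.31)(0.294)² = 0.1132 kg·m². Taking the sense of the wad of gum's angular momentum as positive, L_{wad} = m v R = (0.0286)(13.5)(0.294) = 0.1135 kg·m²/s.
L_i = 0 + 0.1135 = 0.1135 kg·m²/s.
After sticking, I_f = I_p + m R² = 0.1132 + (0.0286)(0.294)² = 0.1157 kg·m².
ω_f = L_i / I_f = 0.1135 / 0.1157 = 0.9811 rad/s.

|ω_f| ≈ 0.981 rad/s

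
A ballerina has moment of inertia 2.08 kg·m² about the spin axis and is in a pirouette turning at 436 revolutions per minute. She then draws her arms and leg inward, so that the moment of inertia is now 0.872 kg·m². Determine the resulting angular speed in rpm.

ω₂ ≈ 1040 rpm

With no external torque about the axis, L is conserved: I₁ω₁ = I₂ω₂.
ω₂ = I₁ω₁ / I₂ = (2.080)(436 rpm) / (0.8720) = 1040 rpm.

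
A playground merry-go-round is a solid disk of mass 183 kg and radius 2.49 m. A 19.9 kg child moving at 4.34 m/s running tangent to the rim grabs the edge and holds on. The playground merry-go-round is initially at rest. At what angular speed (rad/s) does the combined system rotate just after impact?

About the axle the impulsive forces during the collision are internal, so angular momentum about that axis is conserved.
I_p = ½(183)(2.49)² = 567.3 kg·m². Taking the sense of the child's angular momentum as positive, L_{child} = m v R = (19.9)(4.34)(2.49) = 215.1 kg·m²/s.
L_i = 0 + 215.1 = 215.1 kg·m²/s.
After sticking, I_f = I_p + m R² = 567.3 + (19.9)(2.49)² = 690.7 kg·m².
ω_f = L_i / I_f = 215.1 / 690.7 = 0.3114 rad/s.

|ω_f| ≈ 0.311 rad/s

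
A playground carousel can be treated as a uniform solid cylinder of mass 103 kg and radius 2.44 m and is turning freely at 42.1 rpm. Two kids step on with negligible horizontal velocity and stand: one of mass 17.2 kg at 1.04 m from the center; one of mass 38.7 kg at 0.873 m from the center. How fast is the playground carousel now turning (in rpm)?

ω_f ≈ 36.4 rpm

No external torque acts about the center; L_before = L_after.
I_p = ½(103)(2.44)² = 306.6 kg·m².
Added inertia Σmr² = (17.2)(1.04)² + (38.7)(0.873)² = 48.10 kg·m²; I_f = 306.6 + 48.10 = 354.7 kg·m².
ω_f = I_p ω_i / I_f = (306.6)(42.1) / 354.7 = 36.39 rpm.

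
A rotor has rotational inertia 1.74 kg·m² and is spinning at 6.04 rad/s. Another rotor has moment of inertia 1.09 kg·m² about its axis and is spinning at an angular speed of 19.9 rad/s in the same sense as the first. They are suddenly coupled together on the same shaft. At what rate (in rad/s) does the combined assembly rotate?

|ω_f| ≈ 11.4 rad/s

No external torque acts about the common axis, so total angular momentum is conserved.
Taking A's sense as positive: L = (1.740)(6.04) + (1.090)(19.9) = 32.20 kg·m²·rad/s.
Combined I = 1.740 + 1.090 = 2.830 kg·m².
ω_f = L / I = 32.20 / 2.830 = 11.38 rad/s.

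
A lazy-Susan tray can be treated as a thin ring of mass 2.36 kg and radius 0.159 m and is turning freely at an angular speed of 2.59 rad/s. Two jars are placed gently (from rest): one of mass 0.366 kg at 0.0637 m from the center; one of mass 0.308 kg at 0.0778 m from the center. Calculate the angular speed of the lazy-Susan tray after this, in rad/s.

The added mass arrives with no angular momentum about the center, and any external torque about the center is negligible, so the system's angular momentum is conserved.
I_p = (2.36)(0.159)² = 0.05966 kg·m².
Added inertia Σmr² = (0.366)(0.0637)² + (0.308)(0.0778)² = 0.003349 kg·m²; I_f = 0.05966 + 0.003349 = 0.06301 kg·m².
ω_f = I_p ω_i / I_f = (0.05966)(2.59) / 0.06301 = 2.452 rad/s.

ω_f ≈ 2.45 rad/s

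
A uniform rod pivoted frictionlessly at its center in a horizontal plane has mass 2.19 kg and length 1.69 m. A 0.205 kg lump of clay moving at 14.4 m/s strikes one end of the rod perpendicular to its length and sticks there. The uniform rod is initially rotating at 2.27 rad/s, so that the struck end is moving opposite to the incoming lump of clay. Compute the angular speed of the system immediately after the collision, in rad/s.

|ω_f| ≈ 1.96 rad/s

About the pivot the impulsive forces during the collision are internal, so angular momentum about that axis is conserved.
I_p = (1/12)(2.19)(1.69)² = 0.5212 kg·m². Taking the sense of the lump of clay's angular momentum as positive, L_{lump} = m v R = (0.205)(14.4)(1.69/2) = 2.494 kg·m²/s.
L_i = −I_p ω_p + m v R = −(0.5212)(2.27) + 2.494 = 1.311 kg·m²/s.
After sticking, I_f = I_p + m R² = 0.5212 + (0.205)(1.69/2)² = 0.6676 kg·m².
ω_f = L_i / I_f = 1.311 / 0.6676 = 1.964 rad/s.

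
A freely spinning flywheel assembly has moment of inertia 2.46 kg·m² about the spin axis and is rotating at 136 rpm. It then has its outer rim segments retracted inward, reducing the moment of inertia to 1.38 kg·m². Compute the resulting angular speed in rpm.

Angular momentum about the spin axis is conserved since the torque about it is zero.
ω₂ = I₁ω₁ / I₂ = (2.460)(136 rpm) / (1.380) = 242.4 rpm.

ω₂ ≈ 242 rpm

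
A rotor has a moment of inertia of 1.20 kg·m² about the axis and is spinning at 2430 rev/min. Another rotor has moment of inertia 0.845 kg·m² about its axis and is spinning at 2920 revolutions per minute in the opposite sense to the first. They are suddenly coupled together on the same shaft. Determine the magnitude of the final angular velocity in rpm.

The coupling torques are internal; angular momentum about the shared axis is conserved.
Taking A's sense as positive: L = (1.200)(2430) − (0.8450)(2920) = 448.6 kg·m²·rpm.
Combined I = 1.200 + 0.8450 = 2.045 kg·m².
ω_f = L / I = 448.6 / 2.045 = 219.4 rpm.

|ω_f| ≈ 219 rpm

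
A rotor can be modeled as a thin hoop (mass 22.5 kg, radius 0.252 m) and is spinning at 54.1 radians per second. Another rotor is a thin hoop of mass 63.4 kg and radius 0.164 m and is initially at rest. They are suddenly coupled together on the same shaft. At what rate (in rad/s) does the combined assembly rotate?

The coupling torques are internal; angular momentum about the shared axis is conserved.
Moments of inertia: I_A = (22.5)(0.252)² = 1.429 kg·m²; I_B = (63.4)(0.164)² = 1.705 kg·m².
Taking A's sense as positive: L = (1.429)(54.1) = 77.30 kg·m²·rad/s.
Combined I = 1.429 + 1.705 = 3.134 kg·m².
ω_f = L / I = 77.30 / 3.134 = 24.66 rad/s.

|ω_f| ≈ 24.7 rad/s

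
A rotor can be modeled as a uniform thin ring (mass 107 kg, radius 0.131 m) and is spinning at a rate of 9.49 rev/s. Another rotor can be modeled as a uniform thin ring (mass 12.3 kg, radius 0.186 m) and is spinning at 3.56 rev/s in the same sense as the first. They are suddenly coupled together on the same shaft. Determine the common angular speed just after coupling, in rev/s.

The coupling torques are internal; angular momentum about the shared axis is conserved.
Moments of inertia: I_A = (107)(0.131)² = 1.836 kg·m²; I_B = (12.3)(0.186)² = 0.4255 kg·m².
Taking A's sense as positive: L = (1.836)(9.49) + (0.4255)(3.56) = 18.94 kg·m²·rev/s.
Combined I = 1.836 + 0.4255 = 2.262 kg·m².
ω_f = L / I = 18.94 / 2.262 = 8.374 rev/s.

|ω_f| ≈ 8.37 rev/s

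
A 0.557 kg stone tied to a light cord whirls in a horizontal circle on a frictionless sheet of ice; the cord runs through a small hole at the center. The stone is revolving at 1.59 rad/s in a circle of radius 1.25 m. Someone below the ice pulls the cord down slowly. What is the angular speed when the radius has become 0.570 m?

The constraining force is radial, so m r² ω about the center is conserved.
ω₂ = ω₁ (r₁/r₂)² = (1.59)(1.25/0.570)² = 7.647 rad/s.

ω₂ ≈ 7.65 rad/s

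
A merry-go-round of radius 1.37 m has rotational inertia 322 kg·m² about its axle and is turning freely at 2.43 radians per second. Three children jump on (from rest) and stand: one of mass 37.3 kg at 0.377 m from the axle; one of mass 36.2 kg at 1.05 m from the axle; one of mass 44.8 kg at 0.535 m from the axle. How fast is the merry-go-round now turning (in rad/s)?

The added mass arrives with no angular momentum about the axle, and any external torque about the axle is negligible, so the system's angular momentum is conserved.
Added inertia Σmr² = (37.3)(0.377)² + (36.2)(1.05)² + (44.8)(0.535)² = 58.03 kg·m²; I_f = 322.0 + 58.03 = 380.0 kg·m².
ω_f = I_p ω_i / I_f = (322.0)(2.43) / 380.0 = 2.059 rad/s.

ω_f ≈ 2.06 rad/s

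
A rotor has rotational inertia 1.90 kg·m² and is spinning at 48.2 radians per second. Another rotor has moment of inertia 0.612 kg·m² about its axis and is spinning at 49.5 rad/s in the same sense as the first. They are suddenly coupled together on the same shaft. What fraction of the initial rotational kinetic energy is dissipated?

No external torque acts about the common axis, so total angular momentum is conserved.
Taking A's sense as positive: L = (1.900)(48.2) + (0.6120)(49.5) = 121.9 kg·m²·rad/s.
Combined I = 1.900 + 0.6120 = 2.512 kg·m².
ω_f = L / I = 121.9 / 2.512 = 48.52 rad/s.
KE_i = ½ΣIω² = 2957 J; KE_f = ½(2.512)(48.52)² = 2956 J.
Fraction dissipated = (KE_i − KE_f)/KE_i = 0.0001323.

fraction ≈ 0.000132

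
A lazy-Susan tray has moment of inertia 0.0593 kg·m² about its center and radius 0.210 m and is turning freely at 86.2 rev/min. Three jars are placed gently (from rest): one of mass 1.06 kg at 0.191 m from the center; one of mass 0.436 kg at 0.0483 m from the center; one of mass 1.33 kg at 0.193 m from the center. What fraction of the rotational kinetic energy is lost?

fraction ≈ 0.601

No external torque acts about the center; L_before = L_after.
Added inertia Σmr² = (1.06)(0.191)² + (0.436)(0.0483)² + (1.33)(0.193)² = 0.08923 kg·m²; I_f = 0.05930 + 0.08923 = 0.1485 kg·m².
ω_f = I_p ω_i / I_f = (0.05930)(86.2) / 0.1485 = 34.42 rpm.
KE_i = ½(0.05930)(9.027 rad/s)² = 2.416 J; KE_f = ½(0.1485)(3.604)² = 0.9646 J.
Fraction lost = 0.6007.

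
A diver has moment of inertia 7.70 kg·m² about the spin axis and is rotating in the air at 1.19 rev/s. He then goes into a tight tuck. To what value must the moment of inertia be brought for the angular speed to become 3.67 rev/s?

I₂ ≈ 2.50 kg·m²

Angular momentum about the spin axis is conserved since the torque about it is zero.
I₂ = I₁ω₁ / ω₂ = (7.70)(1.19) / (3.67) = 2.497 kg·m².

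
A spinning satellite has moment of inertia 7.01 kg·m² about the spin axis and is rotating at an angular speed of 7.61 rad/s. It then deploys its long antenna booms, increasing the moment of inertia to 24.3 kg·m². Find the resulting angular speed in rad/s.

ω₂ ≈ 2.20 rad/s

Angular momentum about the spin axis is conserved since the torque about it is zero.
ω₂ = I₁ω₁ / I₂ = (7.010)(7.61 rad/s) / (24.30) = 2.195 rad/s.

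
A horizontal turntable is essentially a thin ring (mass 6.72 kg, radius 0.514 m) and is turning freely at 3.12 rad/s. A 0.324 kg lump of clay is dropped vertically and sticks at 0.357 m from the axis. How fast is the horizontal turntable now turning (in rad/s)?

ω_f ≈ 3.05 rad/s

The added mass arrives with no angular momentum about the axis, and any external torque about the axis is negligible, so the system's angular momentum is conserved.
I_p = (6.72)(0.514)² = 1.775 kg·m².
Added inertia Σmr² = (0.324)(0.357)² = 0.04129 kg·m²; I_f = 1.775 + 0.04129 = 1.817 kg·m².
ω_f = I_p ω_i / I_f = (1.775)(3.12) / 1.817 = 3.049 rad/s.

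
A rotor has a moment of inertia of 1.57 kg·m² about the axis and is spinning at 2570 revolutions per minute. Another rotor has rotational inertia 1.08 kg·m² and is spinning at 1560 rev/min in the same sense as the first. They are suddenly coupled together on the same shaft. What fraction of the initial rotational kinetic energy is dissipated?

No external torque acts about the common axis, so total angular momentum is conserved.
Taking A's sense as positive: L = (1.570)(2570) + (1.080)(1560) = 5720 kg·m²·rpm.
Combined I = 1.570 + 1.080 = 2.650 kg·m².
ω_f = L / I = 5720 / 2.650 = 2158 rpm.
KE_i = ½ΣIω² = 71270 J; KE_f = ½(2.650)(226.0)² = 67690 J.
Fraction dissipated = (KE_i − KE_f)/KE_i = 0.05022.

fraction ≈ 0.0502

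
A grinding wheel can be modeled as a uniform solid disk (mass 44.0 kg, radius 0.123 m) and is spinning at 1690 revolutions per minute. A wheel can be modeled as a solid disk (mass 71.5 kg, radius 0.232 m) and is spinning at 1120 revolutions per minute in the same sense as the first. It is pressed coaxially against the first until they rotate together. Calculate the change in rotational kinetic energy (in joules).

The coupling torques are internal; angular momentum about the shared axis is conserved.
Moments of inertia: I_A = ½(44.0)(0.123)² = 0.3328 kg·m²; I_B = ½(71.5)(0.232)² = 1.924 kg·m².
Taking A's sense as positive: L = (0.3328)(1690) + (1.924)(1120) = 2718 kg·m²·rpm.
Combined I = 0.3328 + 1.924 = 2.257 kg·m².
ω_f = L / I = 2718 / 2.257 = 1204 rpm.
KE_i = ½ΣIω² = 18450 J; KE_f = ½(2.257)(126.1)² = 17940 J.

ΔKE ≈ -506 J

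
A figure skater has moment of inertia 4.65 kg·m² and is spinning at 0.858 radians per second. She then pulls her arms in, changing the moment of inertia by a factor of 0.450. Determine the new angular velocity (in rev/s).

With no external torque about the axis, L is conserved: I₁ω₁ = I₂ω₂.
I₂ = 0.450 × 4.65 = 2.093 kg·m².
ω₂ = I₁ω₁ / I₂ = (4.650)(0.858 rad/s) / (2.093) = 1.907 rad/s = 0.3035 rev/s.

ω₂ ≈ 0.303 rev/s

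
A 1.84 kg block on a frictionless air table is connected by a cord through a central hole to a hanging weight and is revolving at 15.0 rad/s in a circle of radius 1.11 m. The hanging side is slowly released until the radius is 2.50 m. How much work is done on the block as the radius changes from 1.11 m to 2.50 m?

W ≈ -205 J

No torque about the axis ⇒ m r₁² ω₁ = m r₂² ω₂.
ω₂ = ω₁ (r₁/r₂)² = (15.0)(1.11/2.50)² = 2.957 rad/s.
W = ΔKE = ½m(v₂² − v₁²) = -204.8 J.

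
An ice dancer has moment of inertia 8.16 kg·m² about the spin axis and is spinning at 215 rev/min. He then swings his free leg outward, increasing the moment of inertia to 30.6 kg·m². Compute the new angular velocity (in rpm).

ω₂ ≈ 57.3 rpm

No external torque acts about the spin axis, so angular momentum is conserved.
ω₂ = I₁ω₁ / I₂ = (8.160)(215 rpm) / (30.60) = 57.33 rpm.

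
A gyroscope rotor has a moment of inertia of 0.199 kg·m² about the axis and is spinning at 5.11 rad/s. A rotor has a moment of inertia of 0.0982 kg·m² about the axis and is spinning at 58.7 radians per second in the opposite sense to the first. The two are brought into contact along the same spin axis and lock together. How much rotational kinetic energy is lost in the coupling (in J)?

No external torque acts about the common axis, so total angular momentum is conserved.
Taking A's sense as positive: L = (0.1990)(5.11) − (0.09820)(58.7) = -4.747 kg·m²·rad/s.
Combined I = 0.1990 + 0.09820 = 0.2972 kg·m².
ω_f = L / I = -4.747 / 0.2972 = -15.97 rad/s.
KE_i = ½ΣIω² = 171.8 J; KE_f = ½(0.2972)(15.97)² = 37.92 J.

ΔKE lost ≈ 134 J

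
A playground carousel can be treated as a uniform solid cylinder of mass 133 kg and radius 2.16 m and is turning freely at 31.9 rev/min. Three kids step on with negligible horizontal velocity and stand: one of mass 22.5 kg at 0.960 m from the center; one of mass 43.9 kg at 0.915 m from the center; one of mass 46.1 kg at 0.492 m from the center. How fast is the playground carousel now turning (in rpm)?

No external torque acts about the center; L_before = L_after.
I_p = ½(133)(2.16)² = 310.3 kg·m².
Added inertia Σmr² = (22.5)(0.960)² + (43.9)(0.915)² + (46.1)(0.492)² = 68.65 kg·m²; I_f = 310.3 + 68.65 = 378.9 kg·m².
ω_f = I_p ω_i / I_f = (310.3)(31.9) / 378.9 = 26.12 rpm.

ω_f ≈ 26.1 rpm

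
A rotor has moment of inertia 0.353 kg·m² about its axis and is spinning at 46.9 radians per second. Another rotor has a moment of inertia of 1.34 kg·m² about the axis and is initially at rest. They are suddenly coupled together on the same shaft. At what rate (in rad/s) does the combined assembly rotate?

No external torque acts about the common axis, so total angular momentum is conserved.
Taking A's sense as positive: L = (0.3530)(46.9) = 16.56 kg·m²·rad/s.
Combined I = 0.3530 + 1.340 = 1.693 kg·m².
ω_f = L / I = 16.56 / 1.693 = 9.779 rad/s.

|ω_f| ≈ 9.78 rad/s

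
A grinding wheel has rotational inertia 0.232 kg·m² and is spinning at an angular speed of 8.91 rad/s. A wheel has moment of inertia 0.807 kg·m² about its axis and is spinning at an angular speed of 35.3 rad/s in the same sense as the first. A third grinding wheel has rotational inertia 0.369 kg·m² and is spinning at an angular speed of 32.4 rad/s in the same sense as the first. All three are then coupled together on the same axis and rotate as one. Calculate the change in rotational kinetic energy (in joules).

ΔKE ≈ -64.0 J

No external torque acts about the common axis, so total angular momentum is conserved.
Taking A's sense as positive: L = (0.2320)(8.91) + (0.8070)(35.3) + (0.3690)(32.4) = 42.51 kg·m²·rad/s.
Combined I = 0.2320 + 0.8070 + 0.3690 = 1.408 kg·m².
ω_f = L / I = 42.51 / 1.408 = 30.19 rad/s.
KE_i = ½ΣIω² = 705.7 J; KE_f = ½(1.408)(30.19)² = 641.7 J.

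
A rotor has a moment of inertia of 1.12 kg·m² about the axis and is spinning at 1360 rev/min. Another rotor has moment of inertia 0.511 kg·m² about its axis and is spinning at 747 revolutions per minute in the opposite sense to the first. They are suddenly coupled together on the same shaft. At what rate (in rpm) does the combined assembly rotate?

|ω_f| ≈ 700 rpm

The coupling torques are internal; angular momentum about the shared axis is conserved.
Taking A's sense as positive: L = (1.120)(1360) − (0.5110)(747) = 1141 kg·m²·rpm.
Combined I = 1.120 + 0.5110 = 1.631 kg·m².
ω_f = L / I = 1141 / 1.631 = 699.9 rpm.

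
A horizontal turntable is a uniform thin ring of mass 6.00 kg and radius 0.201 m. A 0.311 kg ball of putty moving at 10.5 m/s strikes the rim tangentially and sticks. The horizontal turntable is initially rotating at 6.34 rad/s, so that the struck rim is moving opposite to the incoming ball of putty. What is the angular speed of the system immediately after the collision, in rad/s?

|ω_f| ≈ 3.45 rad/s

About the axle the impulsive forces during the collision are internal, so angular momentum about that axis is conserved.
I_p = (6.00)(0.201)² = 0.2424 kg·m². Taking the sense of the ball of putty's angular momentum as positive, L_{ball} = m v R = (0.311)(10.5)(0.201) = 0.6564 kg·m²/s.
L_i = −I_p ω_p + m v R = −(0.2424)(6.34) + 0.6564 = -0.8805 kg·m²/s.
After sticking, I_f = I_p + m R² = 0.2424 + (0.311)(0.201)² = 0.2550 kg·m².
ω_f = L_i / I_f = -0.8805 / 0.2550 = -3.453 rad/s.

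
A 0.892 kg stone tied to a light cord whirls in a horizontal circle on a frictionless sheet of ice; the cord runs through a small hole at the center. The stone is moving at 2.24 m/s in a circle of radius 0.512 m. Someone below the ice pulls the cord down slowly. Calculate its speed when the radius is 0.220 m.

Central (radial) force ⇒ zero torque about the center ⇒ m v r is constant.
v₂ = v₁ r₁ / r₂ = (2.24)(0.512) / (0.220) = 5.213 m/s.

v₂ ≈ 5.21 m/s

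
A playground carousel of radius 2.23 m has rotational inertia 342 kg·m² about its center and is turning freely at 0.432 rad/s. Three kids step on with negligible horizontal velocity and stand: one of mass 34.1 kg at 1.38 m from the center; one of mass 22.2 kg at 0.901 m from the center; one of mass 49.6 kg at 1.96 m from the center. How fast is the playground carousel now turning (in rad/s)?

No external torque acts about the center; L_before = L_after.
Added inertia Σmr² = (34.1)(1.38)² + (22.2)(0.901)² + (49.6)(1.96)² = 273.5 kg·m²; I_f = 342.0 + 273.5 = 615.5 kg·m².
ω_f = I_p ω_i / I_f = (342.0)(0.432) / 615.5 = 0.2400 rad/s.

ω_f ≈ 0.240 rad/s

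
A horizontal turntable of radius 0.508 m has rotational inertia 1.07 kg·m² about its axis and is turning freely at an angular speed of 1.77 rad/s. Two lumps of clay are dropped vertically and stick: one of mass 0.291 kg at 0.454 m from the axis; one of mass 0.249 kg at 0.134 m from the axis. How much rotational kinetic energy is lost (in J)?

The added mass arrives with no angular momentum about the axis, and any external torque about the axis is negligible, so the system's angular momentum is conserved.
Added inertia Σmr² = (0.291)(0.454)² + (0.249)(0.134)² = 0.06445 kg·m²; I_f = 1.070 + 0.06445 = 1.134 kg·m².
ω_f = I_p ω_i / I_f = (1.070)(1.77) / 1.134 = 1.669 rad/s.
KE_i = ½(1.070)(1.770 rad/s)² = 1.676 J; KE_f = ½(1.134)(1.669)² = 1.581 J.

energy lost ≈ 0.0952 J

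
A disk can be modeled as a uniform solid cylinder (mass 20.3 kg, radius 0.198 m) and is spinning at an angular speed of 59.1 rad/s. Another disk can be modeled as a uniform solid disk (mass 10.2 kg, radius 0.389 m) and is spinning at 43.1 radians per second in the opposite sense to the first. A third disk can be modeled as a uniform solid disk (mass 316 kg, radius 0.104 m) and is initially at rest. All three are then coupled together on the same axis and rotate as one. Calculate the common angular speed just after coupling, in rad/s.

|ω_f| ≈ 3.39 rad/s

The coupling torques are internal; angular momentum about the shared axis is conserved.
Moments of inertia: I_A = ½(20.3)(0.198)² = 0.3979 kg·m²; I_B = ½(10.2)(0.389)² = 0.7717 kg·m²; I_C = ½(316)(0.104)² = 1.709 kg·m².
Taking A's sense as positive: L = (0.3979)(59.1) − (0.7717)(43.1) = -9.745 kg·m²·rad/s.
Combined I = 0.3979 + 0.7717 + 1.709 = 2.879 kg·m².
ω_f = L / I = -9.745 / 2.879 = -3.385 rad/s.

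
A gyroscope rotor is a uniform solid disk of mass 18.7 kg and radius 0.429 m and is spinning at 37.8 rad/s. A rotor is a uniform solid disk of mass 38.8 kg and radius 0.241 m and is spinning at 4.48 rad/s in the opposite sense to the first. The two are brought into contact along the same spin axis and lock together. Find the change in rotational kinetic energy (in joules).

ΔKE ≈ -609 J

The coupling torques are internal; angular momentum about the shared axis is conserved.
Moments of inertia: I_A = ½(18.7)(0.429)² = 1.721 kg·m²; I_B = ½(38.8)(0.241)² = 1.127 kg·m².
Taking A's sense as positive: L = (1.721)(37.8) − (1.127)(4.48) = 60.00 kg·m²·rad/s.
Combined I = 1.721 + 1.127 = 2.848 kg·m².
ω_f = L / I = 60.00 / 2.848 = 21.07 rad/s.
KE_i = ½ΣIω² = 1241 J; KE_f = ½(2.848)(21.07)² = 632.1 J.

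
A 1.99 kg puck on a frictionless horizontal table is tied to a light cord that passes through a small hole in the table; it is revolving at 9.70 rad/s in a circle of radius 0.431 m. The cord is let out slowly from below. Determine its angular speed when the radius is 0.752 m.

ω₂ ≈ 3.19 rad/s

No torque about the axis ⇒ m r₁² ω₁ = m r₂² ω₂.
ω₂ = ω₁ (r₁/r₂)² = (9.70)(0.431/0.752)² = 3.186 rad/s.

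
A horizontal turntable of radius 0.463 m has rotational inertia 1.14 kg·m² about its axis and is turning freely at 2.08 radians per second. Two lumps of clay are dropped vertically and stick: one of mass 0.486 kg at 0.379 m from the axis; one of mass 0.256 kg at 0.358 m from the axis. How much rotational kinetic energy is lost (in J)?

The added mass arrives with no angular momentum about the axis, and any external torque about the axis is negligible, so the system's angular momentum is conserved.
Added inertia Σmr² = (0.486)(0.379)² + (0.256)(0.358)² = 0.1026 kg·m²; I_f = 1.140 + 0.1026 = 1.243 kg·m².
ω_f = I_p ω_i / I_f = (1.140)(2.08) / 1.243 = 1.908 rad/s.
KE_i = ½(1.140)(2.080 rad/s)² = 2.466 J; KE_f = ½(1.243)(1.908)² = 2.262 J.

energy lost ≈ 0.204 J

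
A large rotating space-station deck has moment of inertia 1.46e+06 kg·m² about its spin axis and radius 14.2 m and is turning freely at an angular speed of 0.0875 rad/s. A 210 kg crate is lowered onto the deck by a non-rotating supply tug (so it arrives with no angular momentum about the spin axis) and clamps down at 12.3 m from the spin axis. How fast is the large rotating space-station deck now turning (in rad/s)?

ω_f ≈ 0.0856 rad/s

The added mass arrives with no angular momentum about the spin axis, and any external torque about the spin axis is negligible, so the system's angular momentum is conserved.
Added inertia Σmr² = (210)(12.3)² = 31770 kg·m²; I_f = 1.460e+06 + 31770 = 1.492e+06 kg·m².
ω_f = I_p ω_i / I_f = (1.460e+06)(0.0875) / 1.492e+06 = 0.08564 rad/s.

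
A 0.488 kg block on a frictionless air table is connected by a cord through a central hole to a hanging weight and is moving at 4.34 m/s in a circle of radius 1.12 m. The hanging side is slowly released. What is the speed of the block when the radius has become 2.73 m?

The only horizontal force on the mass is along the cord (radial), so it exerts no torque about the hole and angular momentum m v r is conserved.
v₂ = v₁ r₁ / r₂ = (4.34)(1.12) / (2.73) = 1.781 m/s.

v₂ ≈ 1.78 m/s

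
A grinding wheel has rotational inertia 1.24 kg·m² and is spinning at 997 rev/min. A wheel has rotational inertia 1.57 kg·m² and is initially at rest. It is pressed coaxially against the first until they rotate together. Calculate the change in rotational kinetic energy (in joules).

No external torque acts about the common axis, so total angular momentum is conserved.
Taking A's sense as positive: L = (1.240)(997) = 1236 kg·m²·rpm.
Combined I = 1.240 + 1.570 = 2.810 kg·m².
ω_f = L / I = 1236 / 2.810 = 440.0 rpm.
KE_i = ½ΣIω² = 6758 J; KE_f = ½(2.810)(46.07)² = 2982 J.

ΔKE ≈ -3780 J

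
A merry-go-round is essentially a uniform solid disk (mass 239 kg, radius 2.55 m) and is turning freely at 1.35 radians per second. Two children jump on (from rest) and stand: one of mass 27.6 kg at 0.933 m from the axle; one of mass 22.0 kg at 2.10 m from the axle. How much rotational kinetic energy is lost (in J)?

energy lost ≈ 95.4 J

The added mass arrives with no angular momentum about the axle, and any external torque about the axle is negligible, so the system's angular momentum is conserved.
I_p = ½(239)(2.55)² = 777.0 kg·m².
Added inertia Σmr² = (27.6)(0.933)² + (22.0)(2.10)² = 121.0 kg·m²; I_f = 777.0 + 121.0 = 898.1 kg·m².
ω_f = I_p ω_i / I_f = (777.0)(1.35) / 898.1 = 1.168 rad/s.
KE_i = ½(777.0)(1.350 rad/s)² = 708.1 J; KE_f = ½(898.1)(1.168)² = 612.6 J.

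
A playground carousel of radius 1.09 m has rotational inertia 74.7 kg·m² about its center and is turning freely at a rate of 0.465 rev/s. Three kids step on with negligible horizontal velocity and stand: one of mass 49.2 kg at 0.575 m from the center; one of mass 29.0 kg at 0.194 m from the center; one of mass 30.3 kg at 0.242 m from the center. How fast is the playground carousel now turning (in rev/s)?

ω_f ≈ 0.370 rev/s

No external torque acts about the center; L_before = L_after.
Added inertia Σmr² = (49.2)(0.575)² + (29.0)(0.194)² + (30.3)(0.242)² = 19.13 kg·m²; I_f = 74.70 + 19.13 = 93.83 kg·m².
ω_f = I_p ω_i / I_f = (74.70)(0.465) / 93.83 = 0.3702 rev/s.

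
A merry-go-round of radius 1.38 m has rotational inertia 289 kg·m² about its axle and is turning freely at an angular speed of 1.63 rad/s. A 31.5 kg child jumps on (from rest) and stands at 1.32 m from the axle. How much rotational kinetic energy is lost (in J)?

energy lost ≈ 61.3 J

The added mass arrives with no angular momentum about the axle, and any external torque about the axle is negligible, so the system's angular momentum is conserved.
Added inertia Σmr² = (31.5)(1.32)² = 54.89 kg·m²; I_f = 289.0 + 54.89 = 343.9 kg·m².
ω_f = I_p ω_i / I_f = (289.0)(1.63) / 343.9 = 1.370 rad/s.
KE_i = ½(289.0)(1.630 rad/s)² = 383.9 J; KE_f = ½(343.9)(1.370)² = 322.6 J.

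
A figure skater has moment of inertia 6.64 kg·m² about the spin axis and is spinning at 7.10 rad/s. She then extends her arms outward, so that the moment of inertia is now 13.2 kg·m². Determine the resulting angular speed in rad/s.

Angular momentum about the spin axis is conserved since the torque about it is zero.
ω₂ = I₁ω₁ / I₂ = (6.640)(7.10 rad/s) / (13.20) = 3.572 rad/s.

ω₂ ≈ 3.57 rad/s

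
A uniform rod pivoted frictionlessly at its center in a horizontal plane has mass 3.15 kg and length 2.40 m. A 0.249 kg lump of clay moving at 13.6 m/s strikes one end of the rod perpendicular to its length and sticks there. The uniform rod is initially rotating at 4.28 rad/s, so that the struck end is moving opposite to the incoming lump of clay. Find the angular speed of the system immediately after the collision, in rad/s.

|ω_f| ≈ 1.29 rad/s

The axle reaction passes through the pivot and exerts no torque about it; angular momentum about the pivot is conserved through the impact.
I_p = (1/12)(3.15)(2.40)² = 1.512 kg·m². Taking the sense of the lump of clay's angular momentum as positive, L_{lump} = m v R = (0.249)(13.6)(2.40/2) = 4.064 kg·m²/s.
L_i = −I_p ω_p + m v R = −(1.512)(4.28) + 4.064 = -2.408 kg·m²/s.
After sticking, I_f = I_p + m R² = 1.512 + (0.249)(2.40/2)² = 1.871 kg·m².
ω_f = L_i / I_f = -2.408 / 1.871 = -1.287 rad/s.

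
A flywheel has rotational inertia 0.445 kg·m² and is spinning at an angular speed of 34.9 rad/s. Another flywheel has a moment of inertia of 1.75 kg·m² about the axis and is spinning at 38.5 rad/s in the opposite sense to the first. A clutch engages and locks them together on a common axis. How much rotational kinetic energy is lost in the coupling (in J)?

ΔKE lost ≈ 956 J

No external torque acts about the common axis, so total angular momentum is conserved.
Taking A's sense as positive: L = (0.4450)(34.9) − (1.750)(38.5) = -51.84 kg·m²·rad/s.
Combined I = 0.4450 + 1.750 = 2.195 kg·m².
ω_f = L / I = -51.84 / 2.195 = -23.62 rad/s.
KE_i = ½ΣIω² = 1568 J; KE_f = ½(2.195)(23.62)² = 612.3 J.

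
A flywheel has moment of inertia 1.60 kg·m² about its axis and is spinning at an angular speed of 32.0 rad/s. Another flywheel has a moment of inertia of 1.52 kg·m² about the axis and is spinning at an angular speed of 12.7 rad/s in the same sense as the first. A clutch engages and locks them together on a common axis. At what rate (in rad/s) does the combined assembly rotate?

The coupling torques are internal; angular momentum about the shared axis is conserved.
Taking A's sense as positive: L = (1.600)(32.0) + (1.520)(12.7) = 70.50 kg·m²·rad/s.
Combined I = 1.600 + 1.520 = 3.120 kg·m².
ω_f = L / I = 70.50 / 3.120 = 22.60 rad/s.

|ω_f| ≈ 22.6 rad/s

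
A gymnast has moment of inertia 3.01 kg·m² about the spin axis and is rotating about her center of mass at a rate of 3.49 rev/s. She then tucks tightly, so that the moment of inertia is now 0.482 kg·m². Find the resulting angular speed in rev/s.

ω₂ ≈ 21.8 rev/s

With no external torque about the axis, L is conserved: I₁ω₁ = I₂ω₂.
ω₂ = I₁ω₁ / I₂ = (3.010)(3.49 rev/s) / (0.4820) = 21.79 rev/s.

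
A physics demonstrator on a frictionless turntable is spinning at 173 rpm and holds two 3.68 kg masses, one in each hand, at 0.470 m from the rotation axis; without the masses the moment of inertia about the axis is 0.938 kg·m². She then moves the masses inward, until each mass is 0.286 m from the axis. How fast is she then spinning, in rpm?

With no external torque about the axis, L is conserved: I₁ω₁ = I₂ω₂.
I₁ = 0.938 + 2(3.68)(0.470)² = 2.564 kg·m²; I₂ = 0.938 + 2(3.68)(0.286)² = 1.540 kg·m².
ω₂ = I₁ω₁ / I₂ = (2.564)(173 rpm) / (1.540) = 288.0 rpm.

ω₂ ≈ 288 rpm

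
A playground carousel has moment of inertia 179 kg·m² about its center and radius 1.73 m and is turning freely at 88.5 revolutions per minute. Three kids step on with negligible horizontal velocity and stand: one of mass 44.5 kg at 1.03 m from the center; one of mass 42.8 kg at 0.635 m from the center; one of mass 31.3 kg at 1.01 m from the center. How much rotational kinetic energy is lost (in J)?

The added mass arrives with no angular momentum about the center, and any external torque about the center is negligible, so the system's angular momentum is conserved.
Added inertia Σmr² = (44.5)(1.03)² + (42.8)(0.635)² + (31.3)(1.01)² = 96.40 kg·m²; I_f = 179.0 + 96.40 = 275.4 kg·m².
ω_f = I_p ω_i / I_f = (179.0)(88.5) / 275.4 = 57.52 rpm.
KE_i = ½(179.0)(9.268 rad/s)² = 7687 J; KE_f = ½(275.4)(6.024)² = 4996 J.

energy lost ≈ 2690 J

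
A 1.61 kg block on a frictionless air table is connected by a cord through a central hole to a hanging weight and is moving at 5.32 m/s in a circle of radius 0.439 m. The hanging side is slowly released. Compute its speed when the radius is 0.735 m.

The only horizontal force on the mass is along the cord (radial), so it exerts no torque about the hole and angular momentum m v r is conserved.
v₂ = v₁ r₁ / r₂ = (5.32)(0.439) / (0.735) = 3.178 m/s.

v₂ ≈ 3.18 m/s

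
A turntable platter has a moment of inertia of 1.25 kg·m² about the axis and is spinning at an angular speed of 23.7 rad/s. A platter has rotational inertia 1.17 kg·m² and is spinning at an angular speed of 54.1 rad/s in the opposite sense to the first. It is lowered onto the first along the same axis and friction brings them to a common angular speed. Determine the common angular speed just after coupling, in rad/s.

|ω_f| ≈ 13.9 rad/s

The coupling torques are internal; angular momentum about the shared axis is conserved.
Taking A's sense as positive: L = (1.250)(23.7) − (1.170)(54.1) = -33.67 kg·m²·rad/s.
Combined I = 1.250 + 1.170 = 2.420 kg·m².
ω_f = L / I = -33.67 / 2.420 = -13.91 rad/s.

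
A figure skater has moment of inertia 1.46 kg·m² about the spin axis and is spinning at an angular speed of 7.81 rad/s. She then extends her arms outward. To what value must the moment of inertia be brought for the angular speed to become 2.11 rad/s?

No external torque acts about the spin axis, so angular momentum is conserved.
I₂ = I₁ω₁ / ω₂ = (1.46)(7.81) / (2.11) = 5.404 kg·m².

I₂ ≈ 5.40 kg·m²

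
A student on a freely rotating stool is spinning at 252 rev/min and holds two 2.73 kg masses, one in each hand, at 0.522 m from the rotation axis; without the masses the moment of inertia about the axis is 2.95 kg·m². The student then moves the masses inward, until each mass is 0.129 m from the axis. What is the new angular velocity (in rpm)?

ω₂ ≈ 368 rpm

Angular momentum about the spin axis is conserved since the torque about it is zero.
I₁ = 2.95 + 2(2.73)(0.522)² = 4.438 kg·m²; I₂ = 2.95 + 2(2.73)(0.129)² = 3.041 kg·m².
ω₂ = I₁ω₁ / I₂ = (4.438)(252 rpm) / (3.041) = 367.8 rpm.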